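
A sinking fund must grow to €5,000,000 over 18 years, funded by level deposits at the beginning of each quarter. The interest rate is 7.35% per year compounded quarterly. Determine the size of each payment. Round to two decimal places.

€33,292.33

Level annuity due; solve FV = PMT × [((1+r)^n − 1)/r] × (1+r) for PMT.
Periodic rate r = 0.0735/4 per quarter; n is counted in quarters.
With n = 72: PMT = 5,000,000 / ([((1+r)^n − 1)/r] × (1+r)) = €33,292.33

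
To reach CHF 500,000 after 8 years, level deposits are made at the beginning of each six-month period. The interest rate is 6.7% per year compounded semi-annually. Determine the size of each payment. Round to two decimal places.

Level annuity due; solve FV = PMT × [((1+r)^n − 1)/r] × (1+r) for PMT.
Periodic rate r = 0.067/2 per half-year; n is counted in half-years.
With n = 16: PMT = 500,000 / ([((1+r)^n − 1)/r] × (1+r)) = CHF 23,345.99

CHF 23,345.99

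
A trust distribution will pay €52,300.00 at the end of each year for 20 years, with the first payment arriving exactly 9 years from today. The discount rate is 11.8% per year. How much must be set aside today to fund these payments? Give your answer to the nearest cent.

Ordinary annuity of 20 payments, first payment at period 9.
Periodic rate r = 0.118 per year.
The ordinary-annuity PV formula values the stream one period before the first payment (period 8); discount that back 8 periods:
PV₀ = 52,300 × [1 − (1+r)^−20] / r × (1+r)^−8 = €162,077.57

€162,077.57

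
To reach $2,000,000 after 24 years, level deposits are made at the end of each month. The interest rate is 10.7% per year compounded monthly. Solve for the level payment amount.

Level ordinary annuity; solve FV = PMT × [((1+r)^n − 1)/r] for PMT.
Periodic rate r = 0.107/12 per month; n is counted in months.
With n = 288: PMT = 2,000,000 / ([((1+r)^n − 1)/r]) = $1,499.59

$1,499.59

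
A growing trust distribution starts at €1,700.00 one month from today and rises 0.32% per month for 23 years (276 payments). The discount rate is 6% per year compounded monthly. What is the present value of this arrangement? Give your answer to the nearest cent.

€368,607.06

Periodic rate r = 0.06/12 per month; n is counted in months.
Growing ordinary annuity: PV = PMT₁ × [1 − ((1+g)/(1+r))^n] / (r − g) = 1,700 × [1 − ((1+0.0032)/(1+r))^276] / (r − 0.0032) = €368,607.06.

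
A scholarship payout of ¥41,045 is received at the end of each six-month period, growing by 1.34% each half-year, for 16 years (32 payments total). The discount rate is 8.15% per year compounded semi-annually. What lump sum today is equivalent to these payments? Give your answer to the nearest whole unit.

Periodic rate r = 0.0815/2 per half-year; n is counted in half-years.
Growing ordinary annuity: PV = PMT₁ × [1 − ((1+g)/(1+r))^n] / (r − g) = 41,045 × [1 − ((1+0.0134)/(1+r))^32] / (r − 0.0134) = ¥860,692.

¥860,692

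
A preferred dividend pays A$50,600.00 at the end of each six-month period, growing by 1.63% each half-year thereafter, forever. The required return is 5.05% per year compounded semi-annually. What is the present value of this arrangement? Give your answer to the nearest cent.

A$5,653,631.28

Periodic rate r = 0.0505/2 per half-year.
Growing perpetuity (Gordon): PV = PMT₁ / (r − g) = 50,600 / (r − 0.0163) = A$5,653,631.28.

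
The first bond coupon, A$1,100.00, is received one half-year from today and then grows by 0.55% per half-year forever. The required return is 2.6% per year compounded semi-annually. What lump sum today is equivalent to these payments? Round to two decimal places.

A$146,666.67

Periodic rate r = 0.026/2 per half-year.
Growing perpetuity (Gordon): PV = PMT₁ / (r − g) = 1,100 / (r − 0.0055) = A$146,666.67.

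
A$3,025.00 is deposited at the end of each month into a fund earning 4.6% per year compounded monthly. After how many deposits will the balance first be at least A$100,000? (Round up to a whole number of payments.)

Periodic rate r = 0.046/12 per month; n is counted in months.
Ordinary annuity FV: 100,000 = 3,025 × [((1+r)^n − 1)/r].
(1+r)^n = 1 + 100,000 × r / 3,025, so n = ln(1 + 100,000·r/3,025) / ln(1+r) = 31.18.
Round up to a whole number of payments: n = 32.

32 payments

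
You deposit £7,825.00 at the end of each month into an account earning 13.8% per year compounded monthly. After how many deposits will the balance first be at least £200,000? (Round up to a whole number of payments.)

Periodic rate r = 0.138/12 per month; n is counted in months.
Ordinary annuity FV: 200,000 = 7,825 × [((1+r)^n − 1)/r].
(1+r)^n = 1 + 200,000 × r / 7,825, so n = ln(1 + 200,000·r/7,825) / ln(1+r) = 22.54.
Round up to a whole number of payments: n = 23.

23 payments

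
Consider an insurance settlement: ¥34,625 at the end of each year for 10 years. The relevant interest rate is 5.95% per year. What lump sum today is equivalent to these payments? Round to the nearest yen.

¥255,448

This is an ordinary annuity: 10 payments of ¥34,625 at the end of each year.
Periodic rate r = 0.0595 per year.
PV = PMT × [(1 − (1+r)^−n)/r] = 34,625 × [1 − (1+r)^−10] / r = ¥255,448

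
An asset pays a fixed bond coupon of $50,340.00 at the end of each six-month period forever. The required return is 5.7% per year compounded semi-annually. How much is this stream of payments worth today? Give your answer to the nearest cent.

$1,766,315.79

Periodic rate r = 0.057/2 per half-year.
Level perpetuity: PV = PMT / r = 50,340 / (0.057/2) = $1,766,315.79.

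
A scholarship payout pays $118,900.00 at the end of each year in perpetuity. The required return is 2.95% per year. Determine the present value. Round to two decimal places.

Periodic rate r = 0.0295 per year.
Level perpetuity: PV = PMT / r = 118,900 / (0.0295) = $4,030,508.47.

$4,030,508.47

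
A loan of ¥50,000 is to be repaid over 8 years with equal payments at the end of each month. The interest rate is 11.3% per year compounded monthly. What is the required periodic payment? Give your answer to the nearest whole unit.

¥794

Level ordinary annuity; solve PV = PMT × [(1 − (1+r)^−n)/r] for PMT.
Periodic rate r = 0.113/12 per month; n is counted in months.
With n = 96: PMT = 50,000 / ([(1 − (1+r)^−n)/r]) = ¥794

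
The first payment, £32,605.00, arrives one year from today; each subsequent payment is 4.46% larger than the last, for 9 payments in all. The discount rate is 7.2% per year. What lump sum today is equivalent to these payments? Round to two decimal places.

Periodic rate r = 0.072 per year.
Growing ordinary annuity: PV = PMT₁ × [1 − ((1+g)/(1+r))^n] / (r − g) = 32,605 × [1 − ((1+0.0446)/(1+r))^9] / (r − 0.0446) = £247,356.27.

£247,356.27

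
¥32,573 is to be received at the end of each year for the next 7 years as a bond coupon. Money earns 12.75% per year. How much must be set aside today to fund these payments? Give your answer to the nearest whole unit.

This is an ordinary annuity: 7 payments of ¥32,573 at the end of each year.
Periodic rate r = 0.1275 per year.
PV = PMT × [(1 − (1+r)^−n)/r] = 32,573 × [1 − (1+r)^−7] / r = ¥145,186

¥145,186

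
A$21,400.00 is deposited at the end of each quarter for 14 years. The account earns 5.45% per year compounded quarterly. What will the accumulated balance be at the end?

This is an ordinary annuity: 56 deposits of A$21,400.00 at the end of each quarter.
Periodic rate r = 0.0545/4 per quarter; n is counted in quarters.
FV = PMT × [((1+r)^n − 1)/r] = 21,400 × [(1+r)^56 − 1] / r = A$1,780,607.70

A$1,780,607.70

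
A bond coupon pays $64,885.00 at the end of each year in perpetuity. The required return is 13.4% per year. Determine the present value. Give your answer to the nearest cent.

Periodic rate r = 0.134 per year.
Level perpetuity: PV = PMT / r = 64,885 / (0.134) = $484,216.42.

$484,216.42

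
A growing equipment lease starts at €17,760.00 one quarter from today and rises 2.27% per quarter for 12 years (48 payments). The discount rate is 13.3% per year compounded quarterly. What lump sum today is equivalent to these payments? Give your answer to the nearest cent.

€654,811.38

Periodic rate r = 0.133/4 per quarter; n is counted in quarters.
Growing ordinary annuity: PV = PMT₁ × [1 − ((1+g)/(1+r))^n] / (r − g) = 17,760 × [1 − ((1+0.0227)/(1+r))^48] / (r − 0.0227) = €654,811.38.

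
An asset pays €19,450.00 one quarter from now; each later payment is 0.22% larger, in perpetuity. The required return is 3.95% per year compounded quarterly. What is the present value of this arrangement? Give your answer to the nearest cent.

€2,534,201.95

Periodic rate r = 0.0395/4 per quarter.
Growing perpetuity (Gordon): PV = PMT₁ / (r − g) = 19,450 / (r − 0.0022) = €2,534,201.95.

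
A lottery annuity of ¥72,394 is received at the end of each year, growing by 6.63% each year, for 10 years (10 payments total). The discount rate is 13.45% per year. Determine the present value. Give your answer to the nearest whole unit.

¥490,455

Periodic rate r = 0.1345 per year.
Growing ordinary annuity: PV = PMT₁ × [1 − ((1+g)/(1+r))^n] / (r − g) = 72,394 × [1 − ((1+0.0663)/(1+r))^10] / (r − 0.0663) = ¥490,455.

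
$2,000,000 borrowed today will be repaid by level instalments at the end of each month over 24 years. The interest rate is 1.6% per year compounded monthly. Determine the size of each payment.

$8,367.47

Level ordinary annuity; solve PV = PMT × [(1 − (1+r)^−n)/r] for PMT.
Periodic rate r = 0.016/12 per month; n is counted in months.
With n = 288: PMT = 2,000,000 / ([(1 − (1+r)^−n)/r]) = $8,367.47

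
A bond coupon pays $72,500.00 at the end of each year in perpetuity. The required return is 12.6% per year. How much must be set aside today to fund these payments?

$575,396.83

Periodic rate r = 0.126 per year.
Level perpetuity: PV = PMT / r = 72,500 / (0.126) = $575,396.83.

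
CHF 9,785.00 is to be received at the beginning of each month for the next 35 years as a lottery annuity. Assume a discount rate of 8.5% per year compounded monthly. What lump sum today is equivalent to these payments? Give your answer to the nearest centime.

This is an annuity due: 420 payments of CHF 9,785.00 at the beginning of each month.
Periodic rate r = 0.085/12 per month; n is counted in months.
PV = PMT × [(1 − (1+r)^−n)/r] × (1+r) = 9,785 × [1 − (1+r)^−420] / r × (1+r) = CHF 1,319,431.07

CHF 1,319,431.07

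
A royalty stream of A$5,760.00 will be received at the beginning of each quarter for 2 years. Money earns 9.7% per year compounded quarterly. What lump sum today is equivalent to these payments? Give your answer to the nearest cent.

A$42,437.12

This is an annuity due: 8 payments of A$5,760.00 at the beginning of each quarter.
Periodic rate r = 0.097/4 per quarter; n is counted in quarters.
PV = PMT × [(1 − (1+r)^−n)/r] × (1+r) = 5,760 × [1 − (1+r)^−8] / r × (1+r) = A$42,437.12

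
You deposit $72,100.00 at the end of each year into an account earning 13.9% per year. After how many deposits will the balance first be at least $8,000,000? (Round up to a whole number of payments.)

Periodic rate r = 0.139 per year.
Ordinary annuity FV: 8,000,000 = 72,100 × [((1+r)^n − 1)/r].
(1+r)^n = 1 + 8,000,000 × r / 72,100, so n = ln(1 + 8,000,000·r/72,100) / ln(1+r) = 21.50.
Round up to a whole number of payments: n = 22.

22 payments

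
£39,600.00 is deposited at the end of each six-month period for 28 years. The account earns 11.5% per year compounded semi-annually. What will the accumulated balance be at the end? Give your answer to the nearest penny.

This is an ordinary annuity: 56 deposits of £39,600.00 at the end of each six-month period.
Periodic rate r = 0.115/2 per half-year; n is counted in half-years.
FV = PMT × [((1+r)^n − 1)/r] = 39,600 × [(1+r)^56 − 1] / r = £15,077,554.03

£15,077,554.03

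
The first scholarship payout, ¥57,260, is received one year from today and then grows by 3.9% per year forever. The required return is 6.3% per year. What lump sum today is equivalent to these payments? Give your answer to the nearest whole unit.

¥2,385,833

Periodic rate r = 0.063 per year.
Growing perpetuity (Gordon): PV = PMT₁ / (r − g) = 57,260 / (r − 0.039) = ¥2,385,833.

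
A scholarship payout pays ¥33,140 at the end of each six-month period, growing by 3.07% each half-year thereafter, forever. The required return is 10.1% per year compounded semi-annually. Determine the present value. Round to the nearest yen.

Periodic rate r = 0.101/2 per half-year.
Growing perpetuity (Gordon): PV = PMT₁ / (r − g) = 33,140 / (r − 0.0307) = ¥1,673,737.

¥1,673,737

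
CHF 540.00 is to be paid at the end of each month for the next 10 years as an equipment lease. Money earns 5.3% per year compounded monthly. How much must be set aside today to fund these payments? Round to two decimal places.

This is an ordinary annuity: 120 payments of CHF 540.00 at the end of each month.
Periodic rate r = 0.053/12 per month; n is counted in months.
PV = PMT × [(1 − (1+r)^−n)/r] = 540 × [1 − (1+r)^−120] / r = CHF 50,214.83

CHF 50,214.83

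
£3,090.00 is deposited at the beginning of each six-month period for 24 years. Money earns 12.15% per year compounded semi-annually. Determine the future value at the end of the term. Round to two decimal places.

£861,109.19

This is an annuity due: 48 deposits of £3,090.00 at the beginning of each six-month period.
Periodic rate r = 0.1215/2 per half-year; n is counted in half-years.
FV = PMT × [((1+r)^n − 1)/r] × (1+r) = 3,090 × [(1+r)^48 − 1] / r × (1+r) = £861,109.19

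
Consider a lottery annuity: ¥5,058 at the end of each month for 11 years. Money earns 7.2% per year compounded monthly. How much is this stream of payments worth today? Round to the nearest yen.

This is an ordinary annuity: 132 payments of ¥5,058 at the end of each month.
Periodic rate r = 0.072/12 per month; n is counted in months.
PV = PMT × [(1 − (1+r)^−n)/r] = 5,058 × [1 − (1+r)^−132] / r = ¥460,269

¥460,269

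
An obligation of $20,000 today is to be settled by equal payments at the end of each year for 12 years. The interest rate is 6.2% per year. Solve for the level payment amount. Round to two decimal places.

Level ordinary annuity; solve PV = PMT × [(1 − (1+r)^−n)/r] for PMT.
Periodic rate r = 0.062 per year.
With n = 12: PMT = 20,000 / ([(1 − (1+r)^−n)/r]) = $2,411.77

$2,411.77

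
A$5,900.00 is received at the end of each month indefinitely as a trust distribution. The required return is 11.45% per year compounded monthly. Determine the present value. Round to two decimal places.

A$618,340.61

Periodic rate r = 0.1145/12 per month.
Level perpetuity: PV = PMT / r = 5,900 / (0.1145/12) = A$618,340.61.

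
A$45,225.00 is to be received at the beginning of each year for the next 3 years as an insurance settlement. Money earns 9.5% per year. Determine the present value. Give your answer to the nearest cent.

A$124,244.52

This is an annuity due: 3 payments of A$45,225.00 at the beginning of each year.
Periodic rate r = 0.095 per year.
PV = PMT × [(1 − (1+r)^−n)/r] × (1+r) = 45,225 × [1 − (1+r)^−3] / r × (1+r) = A$124,244.52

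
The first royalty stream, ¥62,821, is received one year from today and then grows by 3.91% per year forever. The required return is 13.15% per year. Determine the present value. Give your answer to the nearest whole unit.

¥679,881

Periodic rate r = 0.1315 per year.
Growing perpetuity (Gordon): PV = PMT₁ / (r − g) = 62,821 / (r − 0.0391) = ¥679,881.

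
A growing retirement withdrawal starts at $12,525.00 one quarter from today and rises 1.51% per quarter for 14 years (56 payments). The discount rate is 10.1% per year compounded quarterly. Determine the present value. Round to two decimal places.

$527,121.89

Periodic rate r = 0.101/4 per quarter; n is counted in quarters.
Growing ordinary annuity: PV = PMT₁ × [1 − ((1+g)/(1+r))^n] / (r − g) = 12,525 × [1 − ((1+0.0151)/(1+r))^56] / (r − 0.0151) = $527,121.89.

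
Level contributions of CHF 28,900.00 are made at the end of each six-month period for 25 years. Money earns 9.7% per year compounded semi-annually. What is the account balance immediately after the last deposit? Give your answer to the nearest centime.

CHF 5,765,891.96

This is an ordinary annuity: 50 deposits of CHF 28,900.00 at the end of each six-month period.
Periodic rate r = 0.097/2 per half-year; n is counted in half-years.
FV = PMT × [((1+r)^n − 1)/r] = 28,900 × [(1+r)^50 − 1] / r = CHF 5,765,891.96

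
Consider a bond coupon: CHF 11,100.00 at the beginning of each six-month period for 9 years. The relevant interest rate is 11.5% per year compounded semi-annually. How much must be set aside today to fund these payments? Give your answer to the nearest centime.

This is an annuity due: 18 payments of CHF 11,100.00 at the beginning of each six-month period.
Periodic rate r = 0.115/2 per half-year; n is counted in half-years.
PV = PMT × [(1 − (1+r)^−n)/r] × (1+r) = 11,100 × [1 − (1+r)^−18] / r × (1+r) = CHF 129,517.72

CHF 129,517.72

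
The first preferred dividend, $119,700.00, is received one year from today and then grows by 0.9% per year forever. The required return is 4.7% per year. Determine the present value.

$3,150,000.00

Periodic rate r = 0.047 per year.
Growing perpetuity (Gordon): PV = PMT₁ / (r − g) = 119,700 / (r − 0.009) = $3,150,000.00.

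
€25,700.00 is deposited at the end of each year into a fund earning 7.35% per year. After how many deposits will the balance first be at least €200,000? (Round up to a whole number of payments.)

Periodic rate r = 0.0735 per year.
Ordinary annuity FV: 200,000 = 25,700 × [((1+r)^n − 1)/r].
(1+r)^n = 1 + 200,000 × r / 25,700, so n = ln(1 + 200,000·r/25,700) / ln(1+r) = 6.38.
Round up to a whole number of payments: n = 7.

7 payments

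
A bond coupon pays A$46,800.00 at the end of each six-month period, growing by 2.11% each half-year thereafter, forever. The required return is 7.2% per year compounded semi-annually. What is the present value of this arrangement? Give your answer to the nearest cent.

Periodic rate r = 0.072/2 per half-year.
Growing perpetuity (Gordon): PV = PMT₁ / (r − g) = 46,800 / (r − 0.0211) = A$3,140,939.60.

A$3,140,939.60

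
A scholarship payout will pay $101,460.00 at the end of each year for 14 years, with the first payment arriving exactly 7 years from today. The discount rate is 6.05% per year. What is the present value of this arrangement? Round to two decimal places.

Ordinary annuity of 14 payments, first payment at period 7.
Periodic rate r = 0.0605 per year.
The ordinary-annuity PV formula values the stream one period before the first payment (period 6); discount that back 6 periods:
PV₀ = 101,460 × [1 − (1+r)^−14] / r × (1+r)^−6 = $660,900.32

$660,900.32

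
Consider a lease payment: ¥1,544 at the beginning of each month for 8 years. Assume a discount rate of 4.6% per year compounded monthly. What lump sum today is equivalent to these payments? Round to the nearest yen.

This is an annuity due: 96 payments of ¥1,544 at the beginning of each month.
Periodic rate r = 0.046/12 per month; n is counted in months.
PV = PMT × [(1 − (1+r)^−n)/r] × (1+r) = 1,544 × [1 − (1+r)^−96] / r × (1+r) = ¥124,288

¥124,288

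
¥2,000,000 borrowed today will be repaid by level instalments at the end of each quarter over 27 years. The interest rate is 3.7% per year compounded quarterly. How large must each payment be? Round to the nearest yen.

Level ordinary annuity; solve PV = PMT × [(1 − (1+r)^−n)/r] for PMT.
Periodic rate r = 0.037/4 per quarter; n is counted in quarters.
With n = 108: PMT = 2,000,000 / ([(1 − (1+r)^−n)/r]) = ¥29,362

¥29,362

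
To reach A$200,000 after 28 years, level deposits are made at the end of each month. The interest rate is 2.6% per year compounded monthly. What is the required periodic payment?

A$405.25

Level ordinary annuity; solve FV = PMT × [((1+r)^n − 1)/r] for PMT.
Periodic rate r = 0.026/12 per month; n is counted in months.
With n = 336: PMT = 200,000 / ([((1+r)^n − 1)/r]) = A$405.25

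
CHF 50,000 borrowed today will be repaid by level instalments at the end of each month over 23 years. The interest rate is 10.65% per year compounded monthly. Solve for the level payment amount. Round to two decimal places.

CHF 486.18

Level ordinary annuity; solve PV = PMT × [(1 − (1+r)^−n)/r] for PMT.
Periodic rate r = 0.1065/12 per month; n is counted in months.
With n = 276: PMT = 50,000 / ([(1 − (1+r)^−n)/r]) = CHF 486.18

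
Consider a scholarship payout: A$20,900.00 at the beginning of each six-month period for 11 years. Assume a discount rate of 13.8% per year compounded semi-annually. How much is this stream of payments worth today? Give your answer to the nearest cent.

A$249,193.99

This is an annuity due: 22 payments of A$20,900.00 at the beginning of each six-month period.
Periodic rate r = 0.138/2 per half-year; n is counted in half-years.
PV = PMT × [(1 − (1+r)^−n)/r] × (1+r) = 20,900 × [1 − (1+r)^−22] / r × (1+r) = A$249,193.99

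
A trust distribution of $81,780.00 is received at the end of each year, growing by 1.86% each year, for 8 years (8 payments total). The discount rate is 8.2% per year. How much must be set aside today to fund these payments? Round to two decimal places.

Periodic rate r = 0.082 per year.
Growing ordinary annuity: PV = PMT₁ × [1 − ((1+g)/(1+r))^n] / (r − g) = 81,780 × [1 − ((1+0.0186)/(1+r))^8] / (r − 0.0186) = $494,169.12.

$494,169.12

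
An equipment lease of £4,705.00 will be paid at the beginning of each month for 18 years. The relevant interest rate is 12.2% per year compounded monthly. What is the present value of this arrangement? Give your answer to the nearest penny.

This is an annuity due: 216 payments of £4,705.00 at the beginning of each month.
Periodic rate r = 0.122/12 per month; n is counted in months.
PV = PMT × [(1 − (1+r)^−n)/r] × (1+r) = 4,705 × [1 − (1+r)^−216] / r × (1+r) = £414,904.83

£414,904.83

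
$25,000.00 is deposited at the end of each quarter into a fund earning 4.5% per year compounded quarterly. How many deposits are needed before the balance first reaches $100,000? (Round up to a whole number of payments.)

4 payments

Periodic rate r = 0.045/4 per quarter; n is counted in quarters.
Ordinary annuity FV: 100,000 = 25,000 × [((1+r)^n − 1)/r].
(1+r)^n = 1 + 100,000 × r / 25,000, so n = ln(1 + 100,000·r/25,000) / ln(1+r) = 3.93.
Round up to a whole number of payments: n = 4.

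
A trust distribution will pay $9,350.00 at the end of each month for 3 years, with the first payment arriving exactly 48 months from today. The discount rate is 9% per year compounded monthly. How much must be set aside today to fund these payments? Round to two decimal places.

Ordinary annuity of 36 payments, first payment at period 48.
Periodic rate r = 0.09/12 per month; n is counted in months.
The ordinary-annuity PV formula values the stream one period before the first payment (period 47); discount that back 47 periods:
PV₀ = 9,350 × [1 − (1+r)^−36] / r × (1+r)^−47 = $206,952.45

$206,952.45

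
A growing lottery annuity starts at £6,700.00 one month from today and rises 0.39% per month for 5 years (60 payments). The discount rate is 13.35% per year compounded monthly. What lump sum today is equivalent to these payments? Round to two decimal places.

Periodic rate r = 0.1335/12 per month; n is counted in months.
Growing ordinary annuity: PV = PMT₁ × [1 − ((1+g)/(1+r))^n] / (r − g) = 6,700 × [1 − ((1+0.0039)/(1+r))^60] / (r − 0.0039) = £324,257.90.

£324,257.90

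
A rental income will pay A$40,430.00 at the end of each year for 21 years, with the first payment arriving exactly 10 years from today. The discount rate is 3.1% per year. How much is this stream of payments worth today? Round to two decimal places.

A$468,970.28

Ordinary annuity of 21 payments, first payment at period 10.
Periodic rate r = 0.031 per year.
The ordinary-annuity PV formula values the stream one period before the first payment (period 9); discount that back 9 periods:
PV₀ = 40,430 × [1 − (1+r)^−21] / r × (1+r)^−9 = A$468,970.28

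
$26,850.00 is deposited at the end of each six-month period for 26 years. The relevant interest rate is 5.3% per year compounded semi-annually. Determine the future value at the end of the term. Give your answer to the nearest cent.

$2,934,673.05

This is an ordinary annuity: 52 deposits of $26,850.00 at the end of each six-month period.
Periodic rate r = 0.053/2 per half-year; n is counted in half-years.
FV = PMT × [((1+r)^n − 1)/r] = 26,850 × [(1+r)^52 − 1] / r = $2,934,673.05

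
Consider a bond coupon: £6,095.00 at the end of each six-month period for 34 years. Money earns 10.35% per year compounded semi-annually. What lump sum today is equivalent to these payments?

£113,967.01

This is an ordinary annuity: 68 payments of £6,095.00 at the end of each six-month period.
Periodic rate r = 0.1035/2 per half-year; n is counted in half-years.
PV = PMT × [(1 − (1+r)^−n)/r] = 6,095 × [1 − (1+r)^−68] / r = £113,967.01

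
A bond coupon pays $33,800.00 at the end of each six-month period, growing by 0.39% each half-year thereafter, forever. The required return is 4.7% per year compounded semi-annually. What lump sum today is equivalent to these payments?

Periodic rate r = 0.047/2 per half-year.
Growing perpetuity (Gordon): PV = PMT₁ / (r − g) = 33,800 / (r − 0.0039) = $1,724,489.80.

$1,724,489.80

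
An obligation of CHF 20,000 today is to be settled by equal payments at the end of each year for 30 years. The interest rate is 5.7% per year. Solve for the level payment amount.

Level ordinary annuity; solve PV = PMT × [(1 − (1+r)^−n)/r] for PMT.
Periodic rate r = 0.057 per year.
With n = 30: PMT = 20,000 / ([(1 − (1+r)^−n)/r]) = CHF 1,406.65

CHF 1,406.65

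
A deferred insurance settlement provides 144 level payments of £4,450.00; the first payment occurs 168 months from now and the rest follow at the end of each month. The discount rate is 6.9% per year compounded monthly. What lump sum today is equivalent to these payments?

£166,963.99

Ordinary annuity of 144 payments, first payment at period 168.
Periodic rate r = 0.069/12 per month; n is counted in months.
The ordinary-annuity PV formula values the stream one period before the first payment (period 167); discount that back 167 periods:
PV₀ = 4,450 × [1 − (1+r)^−144] / r × (1+r)^−167 = £166,963.99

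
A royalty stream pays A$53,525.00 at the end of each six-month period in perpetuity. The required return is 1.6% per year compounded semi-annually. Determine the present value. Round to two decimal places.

Periodic rate r = 0.016/2 per half-year.
Level perpetuity: PV = PMT / r = 53,525 / (0.016/2) = A$6,690,625.00.

A$6,690,625.00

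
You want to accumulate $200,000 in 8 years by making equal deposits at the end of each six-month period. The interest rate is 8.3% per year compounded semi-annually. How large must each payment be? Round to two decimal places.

Level ordinary annuity; solve FV = PMT × [((1+r)^n − 1)/r] for PMT.
Periodic rate r = 0.083/2 per half-year; n is counted in half-years.
With n = 16: PMT = 200,000 / ([((1+r)^n − 1)/r]) = $9,054.47

$9,054.47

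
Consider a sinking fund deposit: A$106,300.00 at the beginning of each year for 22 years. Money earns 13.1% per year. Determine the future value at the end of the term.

This is an annuity due: 22 deposits of A$106,300.00 at the beginning of each year.
Periodic rate r = 0.131 per year.
FV = PMT × [((1+r)^n − 1)/r] × (1+r) = 106,300 × [(1+r)^22 − 1] / r × (1+r) = A$12,851,233.20

A$12,851,233.20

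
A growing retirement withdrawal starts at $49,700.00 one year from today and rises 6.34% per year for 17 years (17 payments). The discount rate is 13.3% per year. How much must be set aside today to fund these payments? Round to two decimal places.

$471,038.18

Periodic rate r = 0.133 per year.
Growing ordinary annuity: PV = PMT₁ × [1 − ((1+g)/(1+r))^n] / (r − g) = 49,700 × [1 − ((1+0.0634)/(1+r))^17] / (r − 0.0634) = $471,038.18.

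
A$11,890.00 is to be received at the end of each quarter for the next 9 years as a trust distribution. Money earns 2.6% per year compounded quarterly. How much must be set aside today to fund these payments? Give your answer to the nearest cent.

This is an ordinary annuity: 36 payments of A$11,890.00 at the end of each quarter.
Periodic rate r = 0.026/4 per quarter; n is counted in quarters.
PV = PMT × [(1 − (1+r)^−n)/r] = 11,890 × [1 − (1+r)^−36] / r = A$380,550.83

A$380,550.83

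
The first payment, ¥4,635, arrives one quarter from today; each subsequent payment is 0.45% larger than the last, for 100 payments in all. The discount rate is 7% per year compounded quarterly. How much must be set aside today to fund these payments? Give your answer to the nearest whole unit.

Periodic rate r = 0.07/4 per quarter; n is counted in quarters.
Growing ordinary annuity: PV = PMT₁ × [1 − ((1+g)/(1+r))^n] / (r − g) = 4,635 × [1 − ((1+0.0045)/(1+r))^100] / (r − 0.0045) = ¥257,988.

¥257,988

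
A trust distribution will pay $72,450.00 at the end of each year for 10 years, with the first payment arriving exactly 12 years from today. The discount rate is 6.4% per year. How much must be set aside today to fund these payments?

Ordinary annuity of 10 payments, first payment at period 12.
Periodic rate r = 0.064 per year.
The ordinary-annuity PV formula values the stream one period before the first payment (period 11); discount that back 11 periods:
PV₀ = 72,450 × [1 − (1+r)^−10] / r × (1+r)^−11 = $264,468.28

$264,468.28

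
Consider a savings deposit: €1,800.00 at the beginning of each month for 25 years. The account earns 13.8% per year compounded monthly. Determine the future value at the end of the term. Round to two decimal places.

This is an annuity due: 300 deposits of €1,800.00 at the beginning of each month.
Periodic rate r = 0.138/12 per month; n is counted in months.
FV = PMT × [((1+r)^n − 1)/r] × (1+r) = 1,800 × [(1+r)^300 − 1] / r × (1+r) = €4,731,653.77

€4,731,653.77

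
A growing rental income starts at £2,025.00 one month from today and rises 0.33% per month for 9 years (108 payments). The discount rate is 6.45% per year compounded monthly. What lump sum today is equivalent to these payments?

£195,171.89

Periodic rate r = 0.0645/12 per month; n is counted in months.
Growing ordinary annuity: PV = PMT₁ × [1 − ((1+g)/(1+r))^n] / (r − g) = 2,025 × [1 − ((1+0.0033)/(1+r))^108] / (r − 0.0033) = £195,171.89.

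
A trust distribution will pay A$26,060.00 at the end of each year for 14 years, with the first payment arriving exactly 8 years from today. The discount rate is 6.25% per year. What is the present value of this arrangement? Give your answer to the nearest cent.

Ordinary annuity of 14 payments, first payment at period 8.
Periodic rate r = 0.0625 per year.
The ordinary-annuity PV formula values the stream one period before the first payment (period 7); discount that back 7 periods:
PV₀ = 26,060 × [1 − (1+r)^−14] / r × (1+r)^−7 = A$156,035.87

A$156,035.87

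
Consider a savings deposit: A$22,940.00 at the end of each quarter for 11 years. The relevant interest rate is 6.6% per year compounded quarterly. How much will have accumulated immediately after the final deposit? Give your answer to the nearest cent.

A$1,466,197.57

This is an ordinary annuity: 44 deposits of A$22,940.00 at the end of each quarter.
Periodic rate r = 0.066/4 per quarter; n is counted in quarters.
FV = PMT × [((1+r)^n − 1)/r] = 22,940 × [(1+r)^44 − 1] / r = A$1,466,197.57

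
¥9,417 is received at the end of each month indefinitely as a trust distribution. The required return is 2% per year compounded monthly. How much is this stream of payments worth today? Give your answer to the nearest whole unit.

¥5,650,200

Periodic rate r = 0.02/12 per month.
Level perpetuity: PV = PMT / r = 9,417 / (0.02/12) = ¥5,650,200.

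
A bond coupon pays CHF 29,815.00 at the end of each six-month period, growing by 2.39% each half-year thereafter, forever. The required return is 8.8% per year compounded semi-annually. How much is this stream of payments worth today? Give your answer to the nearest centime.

Periodic rate r = 0.088/2 per half-year.
Growing perpetuity (Gordon): PV = PMT₁ / (r − g) = 29,815 / (r − 0.0239) = CHF 1,483,333.33.

CHF 1,483,333.33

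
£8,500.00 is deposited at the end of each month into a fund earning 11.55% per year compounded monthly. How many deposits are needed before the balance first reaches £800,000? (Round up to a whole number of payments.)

Periodic rate r = 0.1155/12 per month; n is counted in months.
Ordinary annuity FV: 800,000 = 8,500 × [((1+r)^n − 1)/r].
(1+r)^n = 1 + 800,000 × r / 8,500, so n = ln(1 + 800,000·r/8,500) / ln(1+r) = 67.33.
Round up to a whole number of payments: n = 68.

68 payments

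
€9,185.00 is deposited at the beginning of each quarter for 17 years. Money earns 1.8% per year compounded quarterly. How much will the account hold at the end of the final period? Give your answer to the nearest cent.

€732,059.15

This is an annuity due: 68 deposits of €9,185.00 at the beginning of each quarter.
Periodic rate r = 0.018/4 per quarter; n is counted in quarters.
FV = PMT × [((1+r)^n − 1)/r] × (1+r) = 9,185 × [(1+r)^68 − 1] / r × (1+r) = €732,059.15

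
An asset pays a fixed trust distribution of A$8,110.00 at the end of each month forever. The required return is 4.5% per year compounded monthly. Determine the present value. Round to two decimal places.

A$2,162,666.67

Periodic rate r = 0.045/12 per month.
Level perpetuity: PV = PMT / r = 8,110 / (0.045/12) = A$2,162,666.67.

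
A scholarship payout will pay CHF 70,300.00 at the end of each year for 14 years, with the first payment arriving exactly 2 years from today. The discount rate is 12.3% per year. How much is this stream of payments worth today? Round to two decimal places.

CHF 408,632.31

Ordinary annuity of 14 payments, first payment at period 2.
Periodic rate r = 0.123 per year.
The ordinary-annuity PV formula values the stream one period before the first payment (period 1); discount that back 1 periods:
PV₀ = 70,300 × [1 − (1+r)^−14] / r × (1+r)^−1 = CHF 408,632.31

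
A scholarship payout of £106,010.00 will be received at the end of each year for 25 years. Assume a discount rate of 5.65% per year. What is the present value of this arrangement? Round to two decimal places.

This is an ordinary annuity: 25 payments of £106,010.00 at the end of each year.
Periodic rate r = 0.0565 per year.
PV = PMT × [(1 − (1+r)^−n)/r] = 106,010 × [1 − (1+r)^−25] / r = £1,401,428.36

£1,401,428.36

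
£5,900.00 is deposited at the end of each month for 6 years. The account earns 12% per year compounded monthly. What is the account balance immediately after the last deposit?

This is an ordinary annuity: 72 deposits of £5,900.00 at the end of each month.
Periodic rate r = 0.12/12 per month; n is counted in months.
FV = PMT × [((1+r)^n − 1)/r] = 5,900 × [(1+r)^72 − 1] / r = £617,788.59

£617,788.59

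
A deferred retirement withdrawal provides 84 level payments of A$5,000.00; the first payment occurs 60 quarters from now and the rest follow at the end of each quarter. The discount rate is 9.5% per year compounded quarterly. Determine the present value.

Ordinary annuity of 84 payments, first payment at period 60.
Periodic rate r = 0.095/4 per quarter; n is counted in quarters.
The ordinary-annuity PV formula values the stream one period before the first payment (period 59); discount that back 59 periods:
PV₀ = 5,000 × [1 − (1+r)^−84] / r × (1+r)^−59 = A$45,368.67

A$45,368.67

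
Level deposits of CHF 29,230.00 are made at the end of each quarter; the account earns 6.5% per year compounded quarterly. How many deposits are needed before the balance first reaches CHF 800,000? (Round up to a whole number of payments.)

Periodic rate r = 0.065/4 per quarter; n is counted in quarters.
Ordinary annuity FV: 800,000 = 29,230 × [((1+r)^n − 1)/r].
(1+r)^n = 1 + 800,000 × r / 29,230, so n = ln(1 + 800,000·r/29,230) / ln(1+r) = 22.83.
Round up to a whole number of payments: n = 23.

23 payments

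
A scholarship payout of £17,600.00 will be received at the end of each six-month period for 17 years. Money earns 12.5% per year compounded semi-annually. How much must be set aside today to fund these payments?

£245,753.34

This is an ordinary annuity: 34 payments of £17,600.00 at the end of each six-month period.
Periodic rate r = 0.125/2 per half-year; n is counted in half-years.
PV = PMT × [(1 − (1+r)^−n)/r] = 17,600 × [1 − (1+r)^−34] / r = £245,753.34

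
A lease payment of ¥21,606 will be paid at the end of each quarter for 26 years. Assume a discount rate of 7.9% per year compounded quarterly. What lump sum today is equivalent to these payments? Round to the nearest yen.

This is an ordinary annuity: 104 payments of ¥21,606 at the end of each quarter.
Periodic rate r = 0.079/4 per quarter; n is counted in quarters.
PV = PMT × [(1 − (1+r)^−n)/r] = 21,606 × [1 − (1+r)^−104] / r = ¥950,868

¥950,868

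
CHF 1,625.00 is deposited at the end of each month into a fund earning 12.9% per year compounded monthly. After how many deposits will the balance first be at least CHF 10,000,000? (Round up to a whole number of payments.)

394 payments

Periodic rate r = 0.129/12 per month; n is counted in months.
Ordinary annuity FV: 10,000,000 = 1,625 × [((1+r)^n − 1)/r].
(1+r)^n = 1 + 10,000,000 × r / 1,625, so n = ln(1 + 10,000,000·r/1,625) / ln(1+r) = 393.45.
Round up to a whole number of payments: n = 394.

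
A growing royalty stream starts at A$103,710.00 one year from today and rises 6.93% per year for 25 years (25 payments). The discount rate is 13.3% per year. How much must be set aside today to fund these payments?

Periodic rate r = 0.133 per year.
Growing ordinary annuity: PV = PMT₁ × [1 − ((1+g)/(1+r))^n] / (r − g) = 103,710 × [1 − ((1+0.0693)/(1+r))^25] / (r − 0.0693) = A$1,244,903.01.

A$1,244,903.01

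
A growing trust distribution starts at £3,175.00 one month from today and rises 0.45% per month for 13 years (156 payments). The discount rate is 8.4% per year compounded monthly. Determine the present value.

£408,218.59

Periodic rate r = 0.084/12 per month; n is counted in months.
Growing ordinary annuity: PV = PMT₁ × [1 − ((1+g)/(1+r))^n] / (r − g) = 3,175 × [1 − ((1+0.0045)/(1+r))^156] / (r − 0.0045) = £408,218.59.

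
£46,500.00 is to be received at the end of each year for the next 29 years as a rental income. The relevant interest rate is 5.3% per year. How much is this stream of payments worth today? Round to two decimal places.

£681,133.50

This is an ordinary annuity: 29 payments of £46,500.00 at the end of each year.
Periodic rate r = 0.053 per year.
PV = PMT × [(1 − (1+r)^−n)/r] = 46,500 × [1 − (1+r)^−29] / r = £681,133.50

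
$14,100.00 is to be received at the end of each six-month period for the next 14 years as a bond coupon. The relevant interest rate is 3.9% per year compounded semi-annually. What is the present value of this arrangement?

$302,018.79

This is an ordinary annuity: 28 payments of $14,100.00 at the end of each six-month period.
Periodic rate r = 0.039/2 per half-year; n is counted in half-years.
PV = PMT × [(1 − (1+r)^−n)/r] = 14,100 × [1 − (1+r)^−28] / r = $302,018.79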